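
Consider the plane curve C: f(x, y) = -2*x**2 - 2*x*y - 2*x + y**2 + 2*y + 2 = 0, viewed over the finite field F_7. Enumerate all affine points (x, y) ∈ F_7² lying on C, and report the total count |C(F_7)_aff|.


Affine F_7-points: {(1, 3), (1, 4), (2, 3), (2, 6), (5, 2), (5, 6), (6, 1), (6, 2)}; count = 8.

For each of the 49 pairs (x, y) ∈ F_7², evaluate f(x, y) mod 7. Record the zeros.
  x = 0: [0↦2, 1↦5, 2↦3, 3↦3, 4↦5, 5↦2, 6↦1]  zeros at y ∈ ∅
  x = 1: [0↦5, 1↦6, 2↦2, 3↦0, 4↦0, 5↦2, 6↦6]  zeros at y ∈ {3, 4}
  x = 2: [0↦4, 1↦3, 2↦4, 3↦0, 4↦5, 5↦5, 6↦0]  zeros at y ∈ {3, 6}
  x = 3: [0↦6, 1↦3, 2↦2, 3↦3, 4↦6, 5↦4, 6↦4]  zeros at y ∈ ∅
  x = 4: [0↦4, 1↦6, 2↦3, 3↦2, 4↦3, 5↦6, 6↦4]  zeros at y ∈ ∅
  x = 5: [0↦5, 1↦5, 2↦0, 3↦4, 4↦3, 5↦4, 6↦0]  zeros at y ∈ {2, 6}
  x = 6: [0↦2, 1↦0, 2↦0, 3↦2, 4↦6, 5↦5, 6↦6]  zeros at y ∈ {1, 2}
Collecting zeros: affine points = {(1, 3), (1, 4), (2, 3), (2, 6), (5, 2), (5, 6), (6, 1), (6, 2)}.
Total count |C(F_7)_aff| = 8.


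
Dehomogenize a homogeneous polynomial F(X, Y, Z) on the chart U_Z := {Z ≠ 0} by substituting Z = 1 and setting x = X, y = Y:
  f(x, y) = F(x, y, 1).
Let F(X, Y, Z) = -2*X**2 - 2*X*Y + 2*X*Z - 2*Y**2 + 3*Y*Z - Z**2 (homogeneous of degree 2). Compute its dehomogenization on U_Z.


f(x, y) = -2*x**2 - 2*x*y + 2*x - 2*y**2 + 3*y - 1

On U_Z we set Z = 1. Each monomial c·X^i·Y^j·Z^k in F becomes c·x^i·y^j·1^k = c·x^i·y^j.
Substituting Z = 1: F(X, Y, 1) = -2*x**2 - 2*x*y + 2*x - 2*y**2 + 3*y - 1.
Note: deg(f) ≤ deg(F) = 2; strict inequality happens when F is divisible by Z (lost terms).


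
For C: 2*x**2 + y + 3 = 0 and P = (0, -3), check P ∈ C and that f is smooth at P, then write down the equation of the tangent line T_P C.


Tangent line at P: y + 3 = 0.

Step 1: f(0, -3) = 0, so P lies on C.
Step 2: partial derivatives
  f_x(x, y) = 4*x, f_y(x, y) = 1.
  f_x(P) = 0, f_y(P) = 1 (gradient nonzero, so P is smooth).
Step 3: tangent line at P: 0·(x − 0) + 1·(y − -3) = 0.
Expanding: y + 3 = 0.


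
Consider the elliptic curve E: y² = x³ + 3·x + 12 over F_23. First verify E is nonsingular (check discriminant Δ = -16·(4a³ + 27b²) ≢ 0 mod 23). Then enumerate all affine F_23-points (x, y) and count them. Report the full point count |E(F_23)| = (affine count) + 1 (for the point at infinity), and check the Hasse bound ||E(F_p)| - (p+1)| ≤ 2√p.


Affine points = {(0, 9), (0, 14), (1, 4), (1, 19), (2, 7), (2, 16), (3, 5), (3, 18), (6, 4), (6, 19), (7, 10), (7, 13), (9, 3), (9, 20), (16, 4), (16, 19), (17, 10), (17, 13), (22, 10), (22, 13)}; affine count = 20; |E(F_23)| = 21.

Discriminant check: Δ ∝ 4a³ + 27b² = 4·3³ + 27·12² = 4·27 + 27·144 ≡ 17 (mod 23). Nonzero ⇒ E is nonsingular.
For each x ∈ F_23, compute rhs = x³ + 3·x + 12 mod 23, then count y ∈ F_23 with y² ≡ rhs.
  x = 0: rhs = 12, matching y values: 9, 14 (2 points).
  x = 1: rhs = 16, matching y values: 4, 19 (2 points).
  x = 2: rhs = 3, matching y values: 7, 16 (2 points).
  x = 3: rhs = 2, matching y values: 5, 18 (2 points).
  x = 4: rhs = 19, matching y values: none (0 points).
  x = 5: rhs = 14, matching y values: none (0 points).
  x = 6: rhs = 16, matching y values: 4, 19 (2 points).
  x = 7: rhs = 8, matching y values: 10, 13 (2 points).
  x = 8: rhs = 19, matching y values: none (0 points).
  x = 9: rhs = 9, matching y values: 3, 20 (2 points).
  x = 10: rhs = 7, matching y values: none (0 points).
  x = 11: rhs = 19, matching y values: none (0 points).
  x = 12: rhs = 5, matching y values: none (0 points).
  x = 13: rhs = 17, matching y values: none (0 points).
  x = 14: rhs = 15, matching y values: none (0 points).
  x = 15: rhs = 5, matching y values: none (0 points).
  x = 16: rhs = 16, matching y values: 4, 19 (2 points).
  x = 17: rhs = 8, matching y values: 10, 13 (2 points).
  x = 18: rhs = 10, matching y values: none (0 points).
  x = 19: rhs = 5, matching y values: none (0 points).
  x = 20: rhs = 22, matching y values: none (0 points).
  x = 21: rhs = 21, matching y values: none (0 points).
  x = 22: rhs = 8, matching y values: 10, 13 (2 points).
Total affine count: 20.
Full point count |E(F_23)| = 20 + 1 = 21.
Hasse bound: |21 − (23+1)| = |-3| = 3 ≤ 2√23 ≈ 9.5917 ✓.


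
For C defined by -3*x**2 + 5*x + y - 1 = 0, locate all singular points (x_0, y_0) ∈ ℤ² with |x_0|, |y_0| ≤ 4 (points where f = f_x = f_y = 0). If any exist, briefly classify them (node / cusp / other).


No singular points in the scanned grid; C is smooth there.

Compute partial derivatives:
  f_x = 5 - 6*x.
  f_y = 1.
f_y = 1 is a nonzero constant, so f_y never vanishes: no point (x, y) can satisfy f = f_x = f_y = 0. In particular no (x, y) ∈ {−4, ..., 4}² is singular; the curve is smooth.


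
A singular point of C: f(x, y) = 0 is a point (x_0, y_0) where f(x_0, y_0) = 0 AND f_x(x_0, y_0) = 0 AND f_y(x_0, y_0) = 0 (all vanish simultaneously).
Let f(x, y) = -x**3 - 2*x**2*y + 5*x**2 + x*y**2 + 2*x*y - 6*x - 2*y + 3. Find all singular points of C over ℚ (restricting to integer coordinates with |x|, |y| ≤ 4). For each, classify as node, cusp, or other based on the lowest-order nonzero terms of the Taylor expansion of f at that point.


Singular points: {(1, 1)}; classification: cusp.

Compute partial derivatives:
  f_x = -3*x**2 - 4*x*y + 10*x + y**2 + 2*y - 6.
  f_y = -2*x**2 + 2*x*y + 2*x - 2.
Scan x_0 ∈ {−4, ..., 4}. For each x_0, f_y(x_0, y) is a polynomial in y; find its integer roots y ∈ {−4, ..., 4}, then test f_x and f at those candidates.
  x = -4: f_y(-4, y) = -8*y - 42; no integer root y with |y| ≤ 4.
  x = -3: f_y(-3, y) = -6*y - 26; no integer root y with |y| ≤ 4.
  x = -2: f_y(-2, y) = -4*y - 14; no integer root y with |y| ≤ 4.
  x = -1: f_y(-1, y) = -2*y - 6; vanishes at y ∈ {-3}. (-1, -3): f_x = -28 ≠ 0.
  x = 0: f_y(0, y) = -2; no integer root y with |y| ≤ 4.
  x = 1: f_y(1, y) = 2*y - 2; vanishes at y ∈ {1}. (1, 1): f_x = 0, f = 0 — SINGULAR.
  x = 2: f_y(2, y) = 4*y - 6; no integer root y with |y| ≤ 4.
  x = 3: f_y(3, y) = 6*y - 14; no integer root y with |y| ≤ 4.
  x = 4: f_y(4, y) = 8*y - 26; no integer root y with |y| ≤ 4.
Only singular point on the grid: (1, 1).
Classify: substitute x = 1 + u, y = 1 + v and expand: f = -u**3 - 2*u**2*v + u*v**2 + v**2.
No constant or linear terms (consistent with a singular point). Quadratic part: v**2. Cubic part: -u**3 - 2*u**2*v + u*v**2.
The quadratic part v**2 is a perfect square, so there is a single (double) tangent line v = 0, i.e. y = 1. Restricting the cubic part to that line (v = 0) leaves -u**3 ≠ 0, so f is not divisible by v and the branch is v² ≈ u**3 to lowest order — this is a cusp.
Classification: cusp.


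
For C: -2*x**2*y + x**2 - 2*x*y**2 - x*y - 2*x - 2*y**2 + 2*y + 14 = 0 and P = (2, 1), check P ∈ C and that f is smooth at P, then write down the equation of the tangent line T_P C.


Tangent line at P: -9*x - 20*y + 38 = 0.

Step 1: f(2, 1) = 0, so P lies on C.
Step 2: partial derivatives
  f_x(x, y) = -4*x*y + 2*x - 2*y**2 - y - 2, f_y(x, y) = -2*x**2 - 4*x*y - x - 4*y + 2.
  f_x(P) = -9, f_y(P) = -20 (gradient nonzero, so P is smooth).
Step 3: tangent line at P: -9·(x − 2) + -20·(y − 1) = 0.
Expanding: -9*x - 20*y + 38 = 0.


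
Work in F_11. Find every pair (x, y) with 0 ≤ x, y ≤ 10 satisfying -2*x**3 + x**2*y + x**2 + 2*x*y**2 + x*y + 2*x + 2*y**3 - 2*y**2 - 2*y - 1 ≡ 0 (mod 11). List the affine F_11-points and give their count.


Affine F_11-points: {(1, 0), (2, 7), (3, 8), (4, 5), (4, 7), (5, 5), (6, 0), (6, 3), (7, 4), (8, 9), (9, 1), (9, 6), (9, 7), (10, 0)}; count = 14.

For each of the 121 pairs (x, y) ∈ F_11², evaluate f(x, y) mod 11. Record the zeros.
  x = 0: [0↦10, 1↦8, 2↦3, 3↦7, 4↦10, 5↦2, 6↦6, 7↦1, 8↦10, 9↦1, 10↦8]  zeros at y ∈ ∅
  x = 1: [0↦0, 1↦2, 2↦5, 3↦10, 4↦7, 5↦8, 6↦3, 7↦4, 8↦1, 9↦6, 10↦9]  zeros at y ∈ {0}
  x = 2: [0↦2, 1↦10, 2↦1, 3↦9, 4↦2, 5↦3, 6↦2, 7↦0, 8↦9, 9↦8, 10↦9]  zeros at y ∈ {7}
  x = 3: [0↦4, 1↦9, 2↦1, 3↦3, 4↦5, 5↦8, 6↦2, 7↦10, 8↦0, 9↦6, 10↦7]  zeros at y ∈ {8}
  x = 4: [0↦5, 1↦9, 2↦4, 3↦2, 4↦4, 5↦0, 6↦2, 7↦0, 8↦6, 9↦10, 10↦2]  zeros at y ∈ {5, 7}
  x = 5: [0↦4, 1↦9, 2↦9, 3↦5, 4↦9, 5↦0, 6↦1, 7↦2, 8↦4, 9↦8, 10↦4]  zeros at y ∈ {5}
  x = 6: [0↦0, 1↦8, 2↦4, 3↦0, 4↦8, 5↦7, 6↦9, 7↦4, 8↦4, 9↦10, 10↦1]  zeros at y ∈ {0, 3}
  x = 7: [0↦3, 1↦5, 2↦10, 3↦8, 4↦0, 5↦9, 6↦3, 7↦5, 8↦5, 9↦4, 10↦3]  zeros at y ∈ {4}
  x = 8: [0↦1, 1↦10, 2↦4, 3↦6, 4↦6, 5↦5, 6↦4, 7↦4, 8↦6, 9↦0, 10↦9]  zeros at y ∈ {9}
  x = 9: [0↦4, 1↦0, 2↦7, 3↦4, 4↦3, 5↦5, 6↦0, 7↦0, 8↦6, 9↦8, 10↦7]  zeros at y ∈ {1, 6, 7}
  x = 10: [0↦0, 1↦7, 2↦7, 3↦1, 4↦1, 5↦8, 6↦1, 7↦3, 8↦4, 9↦5, 10↦7]  zeros at y ∈ {0}
Collecting zeros: affine points = {(1, 0), (2, 7), (3, 8), (4, 5), (4, 7), (5, 5), (6, 0), (6, 3), (7, 4), (8, 9), (9, 1), (9, 6), (9, 7), (10, 0)}.
Total count |C(F_11)_aff| = 14.


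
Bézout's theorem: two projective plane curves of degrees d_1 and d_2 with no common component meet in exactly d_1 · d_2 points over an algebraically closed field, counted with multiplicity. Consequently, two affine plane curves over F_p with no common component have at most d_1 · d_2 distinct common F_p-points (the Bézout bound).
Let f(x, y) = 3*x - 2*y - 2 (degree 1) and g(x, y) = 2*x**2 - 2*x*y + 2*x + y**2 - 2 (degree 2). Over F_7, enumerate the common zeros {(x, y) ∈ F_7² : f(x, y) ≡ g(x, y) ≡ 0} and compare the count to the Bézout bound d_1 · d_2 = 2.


Common zeros: ∅; count = 0; Bézout bound = 2.

deg(f) = 1, deg(g) = 2, so Bézout bound = 2.
Scan x ∈ F_7. For each x, list the y ∈ F_7 with f(x, y) ≡ 0 and those with g(x, y) ≡ 0 (mod 7); the common zeros in that column are the intersection.
  x = 0: f ≡ 0 at y ∈ {6}; g ≡ 0 at y ∈ {3, 4}; common: ∅.
  x = 1: f ≡ 0 at y ∈ {4}; g ≡ 0 at y ∈ ∅; common: ∅.
  x = 2: f ≡ 0 at y ∈ {2}; g ≡ 0 at y ∈ {1, 3}; common: ∅.
  x = 3: f ≡ 0 at y ∈ {0}; g ≡ 0 at y ∈ {2, 4}; common: ∅.
  x = 4: f ≡ 0 at y ∈ {5}; g ≡ 0 at y ∈ ∅; common: ∅.
  x = 5: f ≡ 0 at y ∈ {3}; g ≡ 0 at y ∈ {1, 2}; common: ∅.
  x = 6: f ≡ 0 at y ∈ {1}; g ≡ 0 at y ∈ ∅; common: ∅.
Collecting: common zeros = ∅, so the count is 0.
Comparison with the Bézout bound: 0 ≤ 2 = deg(f)·deg(g), as expected for curves with no common component (the affine F_7-count falls short of the bound because intersections may lie at infinity, over extension fields, or carry multiplicity).


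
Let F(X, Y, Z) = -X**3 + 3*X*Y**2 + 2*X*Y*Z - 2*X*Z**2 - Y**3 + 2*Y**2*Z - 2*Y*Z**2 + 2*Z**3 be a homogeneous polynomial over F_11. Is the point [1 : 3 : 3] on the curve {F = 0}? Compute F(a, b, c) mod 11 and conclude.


F(1,3,3) ≡ 9 (mod 11); P is NOT on the curve.

Evaluate F(1, 3, 3) term-by-term (mod 11).
  -X**3 ↦ -1·1·1·1 = -1
  3*X*Y**2 ↦ 3·1·9·1 = 27
  2*X*Y*Z ↦ 2·1·3·3 = 18
  -2*X*Z**2 ↦ -2·1·1·9 = -18
  -Y**3 ↦ -1·1·27·1 = -27
  2*Y**2*Z ↦ 2·1·9·3 = 54
  -2*Y*Z**2 ↦ -2·1·3·9 = -54
  2*Z**3 ↦ 2·1·1·27 = 54
Sum: F(1, 3, 3) = (-1) + (27) + (18) + (-18) + (-27) + (54) + (-54) + (54) = 53.
Reducing mod 11: 53 ≡ 9 (mod 11).
Since F(a, b, c) ≡ 9 ≠ 0 (mod 11), P does NOT lie on the curve.


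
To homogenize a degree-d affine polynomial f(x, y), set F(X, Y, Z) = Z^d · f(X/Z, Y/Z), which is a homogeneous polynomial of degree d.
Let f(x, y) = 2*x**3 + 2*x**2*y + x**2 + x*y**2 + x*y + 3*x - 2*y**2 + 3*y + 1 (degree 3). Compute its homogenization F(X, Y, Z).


F(X, Y, Z) = 2*X**3 + 2*X**2*Y + X**2*Z + X*Y**2 + X*Y*Z + 3*X*Z**2 - 2*Y**2*Z + 3*Y*Z**2 + Z**3

deg(f) = 3.
Substitute x = X/Z, y = Y/Z into f, then multiply by Z^3.
  monomial 2·x^3·y^0 ↦ 2·X^3·Y^0·Z^0.
  monomial 2·x^2·y^1 ↦ 2·X^2·Y^1·Z^0.
  monomial 1·x^2·y^0 ↦ 1·X^2·Y^0·Z^1.
  monomial 1·x^1·y^2 ↦ 1·X^1·Y^2·Z^0.
  monomial 1·x^1·y^1 ↦ 1·X^1·Y^1·Z^1.
  monomial 3·x^1·y^0 ↦ 3·X^1·Y^0·Z^2.
  monomial -2·x^0·y^2 ↦ -2·X^0·Y^2·Z^1.
  monomial 3·x^0·y^1 ↦ 3·X^0·Y^1·Z^2.
  monomial 1·x^0·y^0 ↦ 1·X^0·Y^0·Z^3.
Collecting: F(X, Y, Z) = 2*X**3 + 2*X**2*Y + X**2*Z + X*Y**2 + X*Y*Z + 3*X*Z**2 - 2*Y**2*Z + 3*Y*Z**2 + Z**3.


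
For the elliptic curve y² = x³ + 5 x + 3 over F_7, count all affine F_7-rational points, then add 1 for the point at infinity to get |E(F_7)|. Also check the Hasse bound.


Affine points = {(1, 3), (1, 4), (2, 0), (6, 2), (6, 5)}; affine count = 5; |E(F_7)| = 6.

Discriminant check: Δ ∝ 4a³ + 27b² = 4·5³ + 27·3² = 4·125 + 27·9 ≡ 1 (mod 7). Nonzero ⇒ E is nonsingular.
For each x ∈ F_7, compute rhs = x³ + 5·x + 3 mod 7, then count y ∈ F_7 with y² ≡ rhs.
  x = 0: rhs = 3, matching y values: none (0 points).
  x = 1: rhs = 2, matching y values: 3, 4 (2 points).
  x = 2: rhs = 0, matching y values: 0 (1 points).
  x = 3: rhs = 3, matching y values: none (0 points).
  x = 4: rhs = 3, matching y values: none (0 points).
  x = 5: rhs = 6, matching y values: none (0 points).
  x = 6: rhs = 4, matching y values: 2, 5 (2 points).
Total affine count: 5.
Full point count |E(F_7)| = 5 + 1 = 6.
Hasse bound: |6 − (7+1)| = |-2| = 2 ≤ 2√7 ≈ 5.2915 ✓.


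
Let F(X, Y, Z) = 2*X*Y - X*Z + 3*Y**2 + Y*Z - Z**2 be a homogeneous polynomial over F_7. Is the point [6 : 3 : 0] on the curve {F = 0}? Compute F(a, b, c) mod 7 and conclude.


F(6,3,0) ≡ 0 (mod 7); P is on the curve.

Evaluate F(6, 3, 0) term-by-term (mod 7).
  2*X*Y ↦ 2·6·3·1 = 36
  -X*Z ↦ -1·6·1·0 = 0
  3*Y**2 ↦ 3·1·9·1 = 27
  Y*Z ↦ 1·1·3·0 = 0
  -Z**2 ↦ -1·1·1·0 = 0
Sum: F(6, 3, 0) = (36) + (0) + (27) + (0) + (0) = 63.
Reducing mod 7: 63 ≡ 0 (mod 7).
Since F(a, b, c) ≡ 0 (mod 7), P lies on the curve.


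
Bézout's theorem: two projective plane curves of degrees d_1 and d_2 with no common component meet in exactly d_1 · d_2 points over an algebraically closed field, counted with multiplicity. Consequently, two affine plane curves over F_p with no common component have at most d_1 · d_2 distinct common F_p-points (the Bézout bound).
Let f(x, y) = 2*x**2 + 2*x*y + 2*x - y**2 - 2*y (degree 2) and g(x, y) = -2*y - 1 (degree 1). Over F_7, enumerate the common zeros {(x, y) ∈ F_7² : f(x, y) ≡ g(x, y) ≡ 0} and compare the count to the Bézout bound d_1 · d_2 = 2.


Common zeros: {(4, 3), (6, 3)}; count = 2; Bézout bound = 2.

deg(f) = 2, deg(g) = 1, so Bézout bound = 2.
Scan x ∈ F_7. For each x, list the y ∈ F_7 with f(x, y) ≡ 0 and those with g(x, y) ≡ 0 (mod 7); the common zeros in that column are the intersection.
  x = 0: f ≡ 0 at y ∈ {0, 5}; g ≡ 0 at y ∈ {3}; common: ∅.
  x = 1: f ≡ 0 at y ∈ {2, 5}; g ≡ 0 at y ∈ {3}; common: ∅.
  x = 2: f ≡ 0 at y ∈ ∅; g ≡ 0 at y ∈ {3}; common: ∅.
  x = 3: f ≡ 0 at y ∈ {2}; g ≡ 0 at y ∈ {3}; common: ∅.
  x = 4: f ≡ 0 at y ∈ {3}; g ≡ 0 at y ∈ {3}; common: {3}.
  x = 5: f ≡ 0 at y ∈ ∅; g ≡ 0 at y ∈ {3}; common: ∅.
  x = 6: f ≡ 0 at y ∈ {0, 3}; g ≡ 0 at y ∈ {3}; common: {3}.
Collecting: common zeros = {(4, 3), (6, 3)}, so the count is 2.
Comparison with the Bézout bound: 2 ≤ 2 = deg(f)·deg(g), as expected for curves with no common component (the bound is attained).


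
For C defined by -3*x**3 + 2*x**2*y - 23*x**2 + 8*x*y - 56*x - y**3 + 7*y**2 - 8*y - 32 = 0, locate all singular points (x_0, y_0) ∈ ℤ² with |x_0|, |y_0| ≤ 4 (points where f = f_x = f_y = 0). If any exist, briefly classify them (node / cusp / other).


Singular points: {(-2, 2)}; classification: node.

Compute partial derivatives:
  f_x = -9*x**2 + 4*x*y - 46*x + 8*y - 56.
  f_y = 2*x**2 + 8*x - 3*y**2 + 14*y - 8.
Scan x_0 ∈ {−4, ..., 4}. For each x_0, f_y(x_0, y) is a polynomial in y; find its integer roots y ∈ {−4, ..., 4}, then test f_x and f at those candidates.
  x = -4: f_y(-4, y) = -3*y**2 + 14*y - 8; vanishes at y ∈ {4}. (-4, 4): f_x = -48 ≠ 0.
  x = -3: f_y(-3, y) = -3*y**2 + 14*y - 14; no integer root y with |y| ≤ 4.
  x = -2: f_y(-2, y) = -3*y**2 + 14*y - 16; vanishes at y ∈ {2}. (-2, 2): f_x = 0, f = 0 — SINGULAR.
  x = -1: f_y(-1, y) = -3*y**2 + 14*y - 14; no integer root y with |y| ≤ 4.
  x = 0: f_y(0, y) = -3*y**2 + 14*y - 8; vanishes at y ∈ {4}. (0, 4): f_x = -24 ≠ 0.
  x = 1: f_y(1, y) = -3*y**2 + 14*y + 2; no integer root y with |y| ≤ 4.
  x = 2: f_y(2, y) = -3*y**2 + 14*y + 16; no integer root y with |y| ≤ 4.
  x = 3: f_y(3, y) = -3*y**2 + 14*y + 34; no integer root y with |y| ≤ 4.
  x = 4: f_y(4, y) = -3*y**2 + 14*y + 56; no integer root y with |y| ≤ 4.
Only singular point on the grid: (-2, 2).
Classify: substitute x = -2 + u, y = 2 + v and expand: f = -3*u**3 + 2*u**2*v - u**2 - v**3 + v**2.
No constant or linear terms (consistent with a singular point). Quadratic part: -u**2 + v**2. Cubic part: -3*u**3 + 2*u**2*v - v**3.
The quadratic part v**2 - u**2 = (v − u)(v + u) splits into two distinct linear factors, so there are two distinct tangent lines y − 2 = ±(x − -2) — this is a node (ordinary double point).
Classification: node.


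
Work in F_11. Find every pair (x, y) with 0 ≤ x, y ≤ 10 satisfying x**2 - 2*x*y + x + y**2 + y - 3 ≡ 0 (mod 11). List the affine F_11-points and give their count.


Affine F_11-points: {(1, 4), (1, 8), (3, 8), (4, 1), (4, 6), (6, 4), (6, 7), (7, 6), (7, 7), (8, 1), (8, 3)}; count = 11.

For each of the 121 pairs (x, y) ∈ F_11², evaluate f(x, y) mod 11. Record the zeros.
  x = 0: [0↦8, 1↦10, 2↦3, 3↦9, 4↦6, 5↦5, 6↦6, 7↦9, 8↦3, 9↦10, 10↦8]  zeros at y ∈ ∅
  x = 1: [0↦10, 1↦10, 2↦1, 3↦5, 4↦0, 5↦8, 6↦7, 7↦8, 8↦0, 9↦5, 10↦1]  zeros at y ∈ {4, 8}
  x = 2: [0↦3, 1↦1, 2↦1, 3↦3, 4↦7, 5↦2, 6↦10, 7↦9, 8↦10, 9↦2, 10↦7]  zeros at y ∈ ∅
  x = 3: [0↦9, 1↦5, 2↦3, 3↦3, 4↦5, 5↦9, 6↦4, 7↦1, 8↦0, 9↦1, 10↦4]  zeros at y ∈ {8}
  x = 4: [0↦6, 1↦0, 2↦7, 3↦5, 4↦5, 5↦7, 6↦0, 7↦6, 8↦3, 9↦2, 10↦3]  zeros at y ∈ {1, 6}
  x = 5: [0↦5, 1↦8, 2↦2, 3↦9, 4↦7, 5↦7, 6↦9, 7↦2, 8↦8, 9↦5, 10↦4]  zeros at y ∈ ∅
  x = 6: [0↦6, 1↦7, 2↦10, 3↦4, 4↦0, 5↦9, 6↦9, 7↦0, 8↦4, 9↦10, 10↦7]  zeros at y ∈ {4, 7}
  x = 7: [0↦9, 1↦8, 2↦9, 3↦1, 4↦6, 5↦2, 6↦0, 7↦0, 8↦2, 9↦6, 10↦1]  zeros at y ∈ {6, 7}
  x = 8: [0↦3, 1↦0, 2↦10, 3↦0, 4↦3, 5↦8, 6↦4, 7↦2, 8↦2, 9↦4, 10↦8]  zeros at y ∈ {1, 3}
  x = 9: [0↦10, 1↦5, 2↦2, 3↦1, 4↦2, 5↦5, 6↦10, 7↦6, 8↦4, 9↦4, 10↦6]  zeros at y ∈ ∅
  x = 10: [0↦8, 1↦1, 2↦7, 3↦4, 4↦3, 5↦4, 6↦7, 7↦1, 8↦8, 9↦6, 10↦6]  zeros at y ∈ ∅
Collecting zeros: affine points = {(1, 4), (1, 8), (3, 8), (4, 1), (4, 6), (6, 4), (6, 7), (7, 6), (7, 7), (8, 1), (8, 3)}.
Total count |C(F_11)_aff| = 11.


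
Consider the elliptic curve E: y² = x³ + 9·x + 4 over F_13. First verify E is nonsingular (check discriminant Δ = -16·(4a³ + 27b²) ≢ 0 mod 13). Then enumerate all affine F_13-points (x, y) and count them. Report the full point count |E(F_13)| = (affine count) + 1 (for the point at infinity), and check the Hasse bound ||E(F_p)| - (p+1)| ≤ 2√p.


Affine points = {(0, 2), (0, 11), (1, 1), (1, 12), (2, 2), (2, 11), (4, 0), (6, 1), (6, 12), (8, 4), (8, 9), (11, 2), (11, 11)}; affine count = 13; |E(F_13)| = 14.

Discriminant check: Δ ∝ 4a³ + 27b² = 4·9³ + 27·4² = 4·729 + 27·16 ≡ 7 (mod 13). Nonzero ⇒ E is nonsingular.
For each x ∈ F_13, compute rhs = x³ + 9·x + 4 mod 13, then count y ∈ F_13 with y² ≡ rhs.
  x = 0: rhs = 4, matching y values: 2, 11 (2 points).
  x = 1: rhs = 1, matching y values: 1, 12 (2 points).
  x = 2: rhs = 4, matching y values: 2, 11 (2 points).
  x = 3: rhs = 6, matching y values: none (0 points).
  x = 4: rhs = 0, matching y values: 0 (1 points).
  x = 5: rhs = 5, matching y values: none (0 points).
  x = 6: rhs = 1, matching y values: 1, 12 (2 points).
  x = 7: rhs = 7, matching y values: none (0 points).
  x = 8: rhs = 3, matching y values: 4, 9 (2 points).
  x = 9: rhs = 8, matching y values: none (0 points).
  x = 10: rhs = 2, matching y values: none (0 points).
  x = 11: rhs = 4, matching y values: 2, 11 (2 points).
  x = 12: rhs = 7, matching y values: none (0 points).
Total affine count: 13.
Full point count |E(F_13)| = 13 + 1 = 14.
Hasse bound: |14 − (13+1)| = |0| = 0 ≤ 2√13 ≈ 7.2111 ✓.


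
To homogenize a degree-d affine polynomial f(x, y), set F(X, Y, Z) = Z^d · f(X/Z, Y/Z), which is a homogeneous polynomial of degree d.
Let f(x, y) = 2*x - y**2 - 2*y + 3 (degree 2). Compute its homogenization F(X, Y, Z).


F(X, Y, Z) = 2*X*Z - Y**2 - 2*Y*Z + 3*Z**2

deg(f) = 2.
Substitute x = X/Z, y = Y/Z into f, then multiply by Z^2.
  monomial 2·x^1·y^0 ↦ 2·X^1·Y^0·Z^1.
  monomial -1·x^0·y^2 ↦ -1·X^0·Y^2·Z^0.
  monomial -2·x^0·y^1 ↦ -2·X^0·Y^1·Z^1.
  monomial 3·x^0·y^0 ↦ 3·X^0·Y^0·Z^2.
Collecting: F(X, Y, Z) = 2*X*Z - Y**2 - 2*Y*Z + 3*Z**2.


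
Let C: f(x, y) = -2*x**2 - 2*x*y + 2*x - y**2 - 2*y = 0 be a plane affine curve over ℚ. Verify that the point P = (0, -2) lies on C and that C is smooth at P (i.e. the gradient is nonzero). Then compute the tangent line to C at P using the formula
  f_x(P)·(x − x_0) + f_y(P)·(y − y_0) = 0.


Tangent line at P: 6*x + 2*y + 4 = 0.

Step 1: f(0, -2) = 0, so P lies on C.
Step 2: partial derivatives
  f_x(x, y) = -4*x - 2*y + 2, f_y(x, y) = -2*x - 2*y - 2.
  f_x(P) = 6, f_y(P) = 2 (gradient nonzero, so P is smooth).
Step 3: tangent line at P: 6·(x − 0) + 2·(y − -2) = 0.
Expanding: 6*x + 2*y + 4 = 0.


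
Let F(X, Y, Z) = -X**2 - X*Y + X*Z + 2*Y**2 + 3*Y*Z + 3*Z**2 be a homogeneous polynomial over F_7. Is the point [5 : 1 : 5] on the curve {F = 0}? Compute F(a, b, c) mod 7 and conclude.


F(5,1,5) ≡ 3 (mod 7); P is NOT on the curve.

Evaluate F(5, 1, 5) term-by-term (mod 7).
  -X**2 ↦ -1·25·1·1 = -25
  -X*Y ↦ -1·5·1·1 = -5
  X*Z ↦ 1·5·1·5 = 25
  2*Y**2 ↦ 2·1·1·1 = 2
  3*Y*Z ↦ 3·1·1·5 = 15
  3*Z**2 ↦ 3·1·1·25 = 75
Sum: F(5, 1, 5) = (-25) + (-5) + (25) + (2) + (15) + (75) = 87.
Reducing mod 7: 87 ≡ 3 (mod 7).
Since F(a, b, c) ≡ 3 ≠ 0 (mod 7), P does NOT lie on the curve.


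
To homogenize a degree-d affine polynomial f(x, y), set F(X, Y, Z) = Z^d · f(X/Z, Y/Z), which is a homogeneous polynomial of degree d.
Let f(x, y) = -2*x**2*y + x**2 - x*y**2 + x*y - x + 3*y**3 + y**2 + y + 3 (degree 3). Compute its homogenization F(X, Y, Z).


F(X, Y, Z) = -2*X**2*Y + X**2*Z - X*Y**2 + X*Y*Z - X*Z**2 + 3*Y**3 + Y**2*Z + Y*Z**2 + 3*Z**3

deg(f) = 3.
Substitute x = X/Z, y = Y/Z into f, then multiply by Z^3.
  monomial -2·x^2·y^1 ↦ -2·X^2·Y^1·Z^0.
  monomial 1·x^2·y^0 ↦ 1·X^2·Y^0·Z^1.
  monomial -1·x^1·y^2 ↦ -1·X^1·Y^2·Z^0.
  monomial 1·x^1·y^1 ↦ 1·X^1·Y^1·Z^1.
  monomial -1·x^1·y^0 ↦ -1·X^1·Y^0·Z^2.
  monomial 3·x^0·y^3 ↦ 3·X^0·Y^3·Z^0.
  monomial 1·x^0·y^2 ↦ 1·X^0·Y^2·Z^1.
  monomial 1·x^0·y^1 ↦ 1·X^0·Y^1·Z^2.
  monomial 3·x^0·y^0 ↦ 3·X^0·Y^0·Z^3.
Collecting: F(X, Y, Z) = -2*X**2*Y + X**2*Z - X*Y**2 + X*Y*Z - X*Z**2 + 3*Y**3 + Y**2*Z + Y*Z**2 + 3*Z**3.


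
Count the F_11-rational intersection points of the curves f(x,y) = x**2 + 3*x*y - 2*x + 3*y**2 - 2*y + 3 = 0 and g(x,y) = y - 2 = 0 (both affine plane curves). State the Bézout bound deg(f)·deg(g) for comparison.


Common zeros: {(0, 2), (7, 2)}; count = 2; Bézout bound = 2.

deg(f) = 2, deg(g) = 1, so Bézout bound = 2.
Scan x ∈ F_11. For each x, list the y ∈ F_11 with f(x, y) ≡ 0 and those with g(x, y) ≡ 0 (mod 11); the common zeros in that column are the intersection.
  x = 0: f ≡ 0 at y ∈ {2, 6}; g ≡ 0 at y ∈ {2}; common: {2}.
  x = 1: f ≡ 0 at y ∈ ∅; g ≡ 0 at y ∈ {2}; common: ∅.
  x = 2: f ≡ 0 at y ∈ ∅; g ≡ 0 at y ∈ {2}; common: ∅.
  x = 3: f ≡ 0 at y ∈ ∅; g ≡ 0 at y ∈ {2}; common: ∅.
  x = 4: f ≡ 0 at y ∈ {0, 4}; g ≡ 0 at y ∈ {2}; common: ∅.
  x = 5: f ≡ 0 at y ∈ ∅; g ≡ 0 at y ∈ {2}; common: ∅.
  x = 6: f ≡ 0 at y ∈ {6, 7}; g ≡ 0 at y ∈ {2}; common: ∅.
  x = 7: f ≡ 0 at y ∈ {2, 10}; g ≡ 0 at y ∈ {2}; common: {2}.
  x = 8: f ≡ 0 at y ∈ {4, 7}; g ≡ 0 at y ∈ {2}; common: ∅.
  x = 9: f ≡ 0 at y ∈ {0, 10}; g ≡ 0 at y ∈ {2}; common: ∅.
  x = 10: f ≡ 0 at y ∈ ∅; g ≡ 0 at y ∈ {2}; common: ∅.
Collecting: common zeros = {(0, 2), (7, 2)}, so the count is 2.
Comparison with the Bézout bound: 2 ≤ 2 = deg(f)·deg(g), as expected for curves with no common component (the bound is attained).


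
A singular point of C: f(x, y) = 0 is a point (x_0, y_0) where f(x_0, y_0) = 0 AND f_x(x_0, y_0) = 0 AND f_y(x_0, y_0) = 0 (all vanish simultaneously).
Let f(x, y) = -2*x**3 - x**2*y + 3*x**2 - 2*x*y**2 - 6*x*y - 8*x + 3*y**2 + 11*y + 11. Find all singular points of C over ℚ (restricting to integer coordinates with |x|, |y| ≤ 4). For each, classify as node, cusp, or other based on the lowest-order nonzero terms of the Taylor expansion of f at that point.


Singular points: {(1, -2)}; classification: node.

Compute partial derivatives:
  f_x = -6*x**2 - 2*x*y + 6*x - 2*y**2 - 6*y - 8.
  f_y = -x**2 - 4*x*y - 6*x + 6*y + 11.
Scan x_0 ∈ {−4, ..., 4}. For each x_0, f_y(x_0, y) is a polynomial in y; find its integer roots y ∈ {−4, ..., 4}, then test f_x and f at those candidates.
  x = -4: f_y(-4, y) = 22*y + 19; no integer root y with |y| ≤ 4.
  x = -3: f_y(-3, y) = 18*y + 20; no integer root y with |y| ≤ 4.
  x = -2: f_y(-2, y) = 14*y + 19; no integer root y with |y| ≤ 4.
  x = -1: f_y(-1, y) = 10*y + 16; no integer root y with |y| ≤ 4.
  x = 0: f_y(0, y) = 6*y + 11; no integer root y with |y| ≤ 4.
  x = 1: f_y(1, y) = 2*y + 4; vanishes at y ∈ {-2}. (1, -2): f_x = 0, f = 0 — SINGULAR.
  x = 2: f_y(2, y) = -2*y - 5; no integer root y with |y| ≤ 4.
  x = 3: f_y(3, y) = -6*y - 16; no integer root y with |y| ≤ 4.
  x = 4: f_y(4, y) = -10*y - 29; no integer root y with |y| ≤ 4.
Only singular point on the grid: (1, -2).
Classify: substitute x = 1 + u, y = -2 + v and expand: f = -2*u**3 - u**2*v - u**2 - 2*u*v**2 + v**2.
No constant or linear terms (consistent with a singular point). Quadratic part: -u**2 + v**2. Cubic part: -2*u**3 - u**2*v - 2*u*v**2.
The quadratic part v**2 - u**2 = (v − u)(v + u) splits into two distinct linear factors, so there are two distinct tangent lines y − -2 = ±(x − 1) — this is a node (ordinary double point).
Classification: node.


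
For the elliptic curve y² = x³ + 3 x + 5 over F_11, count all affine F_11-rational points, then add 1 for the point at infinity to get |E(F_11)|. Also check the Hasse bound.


Affine points = {(0, 4), (0, 7), (1, 3), (1, 8), (4, 2), (4, 9), (10, 1), (10, 10)}; affine count = 8; |E(F_11)| = 9.

Discriminant check: Δ ∝ 4a³ + 27b² = 4·3³ + 27·5² = 4·27 + 27·25 ≡ 2 (mod 11). Nonzero ⇒ E is nonsingular.
For each x ∈ F_11, compute rhs = x³ + 3·x + 5 mod 11, then count y ∈ F_11 with y² ≡ rhs.
  x = 0: rhs = 5, matching y values: 4, 7 (2 points).
  x = 1: rhs = 9, matching y values: 3, 8 (2 points).
  x = 2: rhs = 8, matching y values: none (0 points).
  x = 3: rhs = 8, matching y values: none (0 points).
  x = 4: rhs = 4, matching y values: 2, 9 (2 points).
  x = 5: rhs = 2, matching y values: none (0 points).
  x = 6: rhs = 8, matching y values: none (0 points).
  x = 7: rhs = 6, matching y values: none (0 points).
  x = 8: rhs = 2, matching y values: none (0 points).
  x = 9: rhs = 2, matching y values: none (0 points).
  x = 10: rhs = 1, matching y values: 1, 10 (2 points).
Total affine count: 8.
Full point count |E(F_11)| = 8 + 1 = 9.
Hasse bound: |9 − (11+1)| = |-3| = 3 ≤ 2√11 ≈ 6.6332 ✓.


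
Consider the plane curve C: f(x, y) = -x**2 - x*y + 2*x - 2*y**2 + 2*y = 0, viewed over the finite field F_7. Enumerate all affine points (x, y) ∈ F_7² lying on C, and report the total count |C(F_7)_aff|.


Affine F_7-points: {(0, 0), (0, 1), (1, 1), (1, 3), (2, 0), (5, 3), (5, 6)}; count = 7.

For each of the 49 pairs (x, y) ∈ F_7², evaluate f(x, y) mod 7. Record the zeros.
  x = 0: [0↦0, 1↦0, 2↦3, 3↦2, 4↦4, 5↦2, 6↦3]  zeros at y ∈ {0, 1}
  x = 1: [0↦1, 1↦0, 2↦2, 3↦0, 4↦1, 5↦5, 6↦5]  zeros at y ∈ {1, 3}
  x = 2: [0↦0, 1↦5, 2↦6, 3↦3, 4↦3, 5↦6, 6↦5]  zeros at y ∈ {0}
  x = 3: [0↦4, 1↦1, 2↦1, 3↦4, 4↦3, 5↦5, 6↦3]  zeros at y ∈ ∅
  x = 4: [0↦6, 1↦2, 2↦1, 3↦3, 4↦1, 5↦2, 6↦6]  zeros at y ∈ ∅
  x = 5: [0↦6, 1↦1, 2↦6, 3↦0, 4↦4, 5↦4, 6↦0]  zeros at y ∈ {3, 6}
  x = 6: [0↦4, 1↦5, 2↦2, 3↦2, 4↦5, 5↦4, 6↦6]  zeros at y ∈ ∅
Collecting zeros: affine points = {(0, 0), (0, 1), (1, 1), (1, 3), (2, 0), (5, 3), (5, 6)}.
Total count |C(F_7)_aff| = 7.


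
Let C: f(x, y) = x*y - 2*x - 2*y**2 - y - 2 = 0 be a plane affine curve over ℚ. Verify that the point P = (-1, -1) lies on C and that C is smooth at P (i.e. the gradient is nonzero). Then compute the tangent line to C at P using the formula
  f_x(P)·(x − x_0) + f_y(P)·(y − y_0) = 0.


Tangent line at P: -3*x + 2*y - 1 = 0.

Step 1: f(-1, -1) = 0, so P lies on C.
Step 2: partial derivatives
  f_x(x, y) = y - 2, f_y(x, y) = x - 4*y - 1.
  f_x(P) = -3, f_y(P) = 2 (gradient nonzero, so P is smooth).
Step 3: tangent line at P: -3·(x − -1) + 2·(y − -1) = 0.
Expanding: -3*x + 2*y - 1 = 0.


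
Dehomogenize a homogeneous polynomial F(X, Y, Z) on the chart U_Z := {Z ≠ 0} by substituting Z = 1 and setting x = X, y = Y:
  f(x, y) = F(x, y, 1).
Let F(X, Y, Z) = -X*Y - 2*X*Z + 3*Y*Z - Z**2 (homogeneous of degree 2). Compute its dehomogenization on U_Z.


f(x, y) = -x*y - 2*x + 3*y - 1

On U_Z we set Z = 1. Each monomial c·X^i·Y^j·Z^k in F becomes c·x^i·y^j·1^k = c·x^i·y^j.
Substituting Z = 1: F(X, Y, 1) = -x*y - 2*x + 3*y - 1.
Note: deg(f) ≤ deg(F) = 2; strict inequality happens when F is divisible by Z (lost terms).


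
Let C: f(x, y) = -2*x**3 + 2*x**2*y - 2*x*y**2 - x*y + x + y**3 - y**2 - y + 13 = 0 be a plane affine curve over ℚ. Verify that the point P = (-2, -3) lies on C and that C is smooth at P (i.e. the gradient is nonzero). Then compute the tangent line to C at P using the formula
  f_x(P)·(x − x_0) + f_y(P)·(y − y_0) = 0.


Tangent line at P: -14*x + 18*y + 26 = 0.

Step 1: f(-2, -3) = 0, so P lies on C.
Step 2: partial derivatives
  f_x(x, y) = -6*x**2 + 4*x*y - 2*y**2 - y + 1, f_y(x, y) = 2*x**2 - 4*x*y - x + 3*y**2 - 2*y - 1.
  f_x(P) = -14, f_y(P) = 18 (gradient nonzero, so P is smooth).
Step 3: tangent line at P: -14·(x − -2) + 18·(y − -3) = 0.
Expanding: -14*x + 18*y + 26 = 0.


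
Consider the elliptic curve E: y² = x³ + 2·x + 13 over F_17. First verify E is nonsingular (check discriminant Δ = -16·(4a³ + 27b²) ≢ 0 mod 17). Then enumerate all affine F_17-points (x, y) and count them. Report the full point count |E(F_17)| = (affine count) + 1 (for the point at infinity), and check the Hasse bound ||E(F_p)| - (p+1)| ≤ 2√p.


Affine points = {(0, 8), (0, 9), (1, 4), (1, 13), (2, 5), (2, 12), (4, 0), (7, 8), (7, 9), (10, 8), (10, 9), (13, 3), (13, 14), (15, 1), (15, 16)}; affine count = 15; |E(F_17)| = 16.

Discriminant check: Δ ∝ 4a³ + 27b² = 4·2³ + 27·13² = 4·8 + 27·169 ≡ 5 (mod 17). Nonzero ⇒ E is nonsingular.
For each x ∈ F_17, compute rhs = x³ + 2·x + 13 mod 17, then count y ∈ F_17 with y² ≡ rhs.
  x = 0: rhs = 13, matching y values: 8, 9 (2 points).
  x = 1: rhs = 16, matching y values: 4, 13 (2 points).
  x = 2: rhs = 8, matching y values: 5, 12 (2 points).
  x = 3: rhs = 12, matching y values: none (0 points).
  x = 4: rhs = 0, matching y values: 0 (1 points).
  x = 5: rhs = 12, matching y values: none (0 points).
  x = 6: rhs = 3, matching y values: none (0 points).
  x = 7: rhs = 13, matching y values: 8, 9 (2 points).
  x = 8: rhs = 14, matching y values: none (0 points).
  x = 9: rhs = 12, matching y values: none (0 points).
  x = 10: rhs = 13, matching y values: 8, 9 (2 points).
  x = 11: rhs = 6, matching y values: none (0 points).
  x = 12: rhs = 14, matching y values: none (0 points).
  x = 13: rhs = 9, matching y values: 3, 14 (2 points).
  x = 14: rhs = 14, matching y values: none (0 points).
  x = 15: rhs = 1, matching y values: 1, 16 (2 points).
  x = 16: rhs = 10, matching y values: none (0 points).
Total affine count: 15.
Full point count |E(F_17)| = 15 + 1 = 16.
Hasse bound: |16 − (17+1)| = |-2| = 2 ≤ 2√17 ≈ 8.2462 ✓.


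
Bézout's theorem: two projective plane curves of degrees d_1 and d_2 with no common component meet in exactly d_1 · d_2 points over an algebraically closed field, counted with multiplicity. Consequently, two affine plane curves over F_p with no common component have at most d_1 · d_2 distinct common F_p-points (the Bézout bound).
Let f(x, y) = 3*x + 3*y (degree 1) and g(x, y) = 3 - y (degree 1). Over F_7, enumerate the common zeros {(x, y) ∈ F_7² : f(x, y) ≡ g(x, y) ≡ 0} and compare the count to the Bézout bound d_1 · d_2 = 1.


Common zeros: {(4, 3)}; count = 1; Bézout bound = 1.

deg(f) = 1, deg(g) = 1, so Bézout bound = 1.
Scan x ∈ F_7. For each x, list the y ∈ F_7 with f(x, y) ≡ 0 and those with g(x, y) ≡ 0 (mod 7); the common zeros in that column are the intersection.
  x = 0: f ≡ 0 at y ∈ {0}; g ≡ 0 at y ∈ {3}; common: ∅.
  x = 1: f ≡ 0 at y ∈ {6}; g ≡ 0 at y ∈ {3}; common: ∅.
  x = 2: f ≡ 0 at y ∈ {5}; g ≡ 0 at y ∈ {3}; common: ∅.
  x = 3: f ≡ 0 at y ∈ {4}; g ≡ 0 at y ∈ {3}; common: ∅.
  x = 4: f ≡ 0 at y ∈ {3}; g ≡ 0 at y ∈ {3}; common: {3}.
  x = 5: f ≡ 0 at y ∈ {2}; g ≡ 0 at y ∈ {3}; common: ∅.
  x = 6: f ≡ 0 at y ∈ {1}; g ≡ 0 at y ∈ {3}; common: ∅.
Collecting: common zeros = {(4, 3)}, so the count is 1.
Comparison with the Bézout bound: 1 ≤ 1 = deg(f)·deg(g), as expected for curves with no common component (the bound is attained).


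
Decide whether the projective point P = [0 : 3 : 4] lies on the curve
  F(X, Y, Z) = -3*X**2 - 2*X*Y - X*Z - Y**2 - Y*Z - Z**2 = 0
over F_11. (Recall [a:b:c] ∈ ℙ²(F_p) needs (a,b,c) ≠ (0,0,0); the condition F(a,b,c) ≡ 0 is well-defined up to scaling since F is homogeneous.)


F(0,3,4) ≡ 7 (mod 11); P is NOT on the curve.

Evaluate F(0, 3, 4) term-by-term (mod 11).
  -3*X**2 ↦ -3·0·1·1 = 0
  -2*X*Y ↦ -2·0·3·1 = 0
  -X*Z ↦ -1·0·1·4 = 0
  -Y**2 ↦ -1·1·9·1 = -9
  -Y*Z ↦ -1·1·3·4 = -12
  -Z**2 ↦ -1·1·1·16 = -16
Sum: F(0, 3, 4) = (0) + (0) + (0) + (-9) + (-12) + (-16) = -37.
Reducing mod 11: -37 ≡ 7 (mod 11).
Since F(a, b, c) ≡ 7 ≠ 0 (mod 11), P does NOT lie on the curve.


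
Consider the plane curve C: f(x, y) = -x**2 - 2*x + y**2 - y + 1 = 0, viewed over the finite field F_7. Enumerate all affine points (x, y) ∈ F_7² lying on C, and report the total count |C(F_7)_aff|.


Affine F_7-points: {(0, 3), (0, 5), (1, 2), (1, 6), (2, 0), (2, 1), (3, 0), (3, 1), (4, 2), (4, 6), (5, 3), (5, 5), (6, 4)}; count = 13.

For each of the 49 pairs (x, y) ∈ F_7², evaluate f(x, y) mod 7. Record the zeros.
  x = 0: [0↦1, 1↦1, 2↦3, 3↦0, 4↦6, 5↦0, 6↦3]  zeros at y ∈ {3, 5}
  x = 1: [0↦5, 1↦5, 2↦0, 3↦4, 4↦3, 5↦4, 6↦0]  zeros at y ∈ {2, 6}
  x = 2: [0↦0, 1↦0, 2↦2, 3↦6, 4↦5, 5↦6, 6↦2]  zeros at y ∈ {0, 1}
  x = 3: [0↦0, 1↦0, 2↦2, 3↦6, 4↦5, 5↦6, 6↦2]  zeros at y ∈ {0, 1}
  x = 4: [0↦5, 1↦5, 2↦0, 3↦4, 4↦3, 5↦4, 6↦0]  zeros at y ∈ {2, 6}
  x = 5: [0↦1, 1↦1, 2↦3, 3↦0, 4↦6, 5↦0, 6↦3]  zeros at y ∈ {3, 5}
  x = 6: [0↦2, 1↦2, 2↦4, 3↦1, 4↦0, 5↦1, 6↦4]  zeros at y ∈ {4}
Collecting zeros: affine points = {(0, 3), (0, 5), (1, 2), (1, 6), (2, 0), (2, 1), (3, 0), (3, 1), (4, 2), (4, 6), (5, 3), (5, 5), (6, 4)}.
Total count |C(F_7)_aff| = 13.


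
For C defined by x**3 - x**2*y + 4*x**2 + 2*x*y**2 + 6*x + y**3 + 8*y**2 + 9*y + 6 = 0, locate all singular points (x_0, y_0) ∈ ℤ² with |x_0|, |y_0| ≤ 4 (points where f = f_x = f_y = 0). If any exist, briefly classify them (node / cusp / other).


Singular points: {(-2, -1)}; classification: node.

Compute partial derivatives:
  f_x = 3*x**2 - 2*x*y + 8*x + 2*y**2 + 6.
  f_y = -x**2 + 4*x*y + 3*y**2 + 16*y + 9.
Scan x_0 ∈ {−4, ..., 4}. For each x_0, f_y(x_0, y) is a polynomial in y; find its integer roots y ∈ {−4, ..., 4}, then test f_x and f at those candidates.
  x = -4: f_y(-4, y) = 3*y**2 - 7; no integer root y with |y| ≤ 4.
  x = -3: f_y(-3, y) = 3*y**2 + 4*y; vanishes at y ∈ {0}. (-3, 0): f_x = 9 ≠ 0.
  x = -2: f_y(-2, y) = 3*y**2 + 8*y + 5; vanishes at y ∈ {-1}. (-2, -1): f_x = 0, f = 0 — SINGULAR.
  x = -1: f_y(-1, y) = 3*y**2 + 12*y + 8; no integer root y with |y| ≤ 4.
  x = 0: f_y(0, y) = 3*y**2 + 16*y + 9; no integer root y with |y| ≤ 4.
  x = 1: f_y(1, y) = 3*y**2 + 20*y + 8; no integer root y with |y| ≤ 4.
  x = 2: f_y(2, y) = 3*y**2 + 24*y + 5; no integer root y with |y| ≤ 4.
  x = 3: f_y(3, y) = 3*y**2 + 28*y; vanishes at y ∈ {0}. (3, 0): f_x = 57 ≠ 0.
  x = 4: f_y(4, y) = 3*y**2 + 32*y - 7; no integer root y with |y| ≤ 4.
Only singular point on the grid: (-2, -1).
Classify: substitute x = -2 + u, y = -1 + v and expand: f = u**3 - u**2*v - u**2 + 2*u*v**2 + v**3 + v**2.
No constant or linear terms (consistent with a singular point). Quadratic part: -u**2 + v**2. Cubic part: u**3 - u**2*v + 2*u*v**2 + v**3.
The quadratic part v**2 - u**2 = (v − u)(v + u) splits into two distinct linear factors, so there are two distinct tangent lines y − -1 = ±(x − -2) — this is a node (ordinary double point).
Classification: node.


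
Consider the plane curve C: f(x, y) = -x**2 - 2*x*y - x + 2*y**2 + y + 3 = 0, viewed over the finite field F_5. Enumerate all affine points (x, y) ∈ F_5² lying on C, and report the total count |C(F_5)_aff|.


Affine F_5-points: {(4, 3)}; count = 1.

For each of the 25 pairs (x, y) ∈ F_5², evaluate f(x, y) mod 5. Record the zeros.
  x = 0: [0↦3, 1↦1, 2↦3, 3↦4, 4↦4]  zeros at y ∈ ∅
  x = 1: [0↦1, 1↦2, 2↦2, 3↦1, 4↦4]  zeros at y ∈ ∅
  x = 2: [0↦2, 1↦1, 2↦4, 3↦1, 4↦2]  zeros at y ∈ ∅
  x = 3: [0↦1, 1↦3, 2↦4, 3↦4, 4↦3]  zeros at y ∈ ∅
  x = 4: [0↦3, 1↦3, 2↦2, 3↦0, 4↦2]  zeros at y ∈ {3}
Collecting zeros: affine points = {(4, 3)}.
Total count |C(F_5)_aff| = 1.


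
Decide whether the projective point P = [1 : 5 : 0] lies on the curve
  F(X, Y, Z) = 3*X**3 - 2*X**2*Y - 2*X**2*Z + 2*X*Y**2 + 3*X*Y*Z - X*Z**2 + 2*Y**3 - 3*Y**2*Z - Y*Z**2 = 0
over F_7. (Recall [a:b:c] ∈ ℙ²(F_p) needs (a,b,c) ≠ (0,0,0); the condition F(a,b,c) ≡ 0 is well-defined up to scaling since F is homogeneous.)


F(1,5,0) ≡ 6 (mod 7); P is NOT on the curve.

Evaluate F(1, 5, 0) term-by-term (mod 7).
  3*X**3 ↦ 3·1·1·1 = 3
  -2*X**2*Y ↦ -2·1·5·1 = -10
  -2*X**2*Z ↦ -2·1·1·0 = 0
  2*X*Y**2 ↦ 2·1·25·1 = 50
  3*X*Y*Z ↦ 3·1·5·0 = 0
  -X*Z**2 ↦ -1·1·1·0 = 0
  2*Y**3 ↦ 2·1·125·1 = 250
  -3*Y**2*Z ↦ -3·1·25·0 = 0
  -Y*Z**2 ↦ -1·1·5·0 = 0
Sum: F(1, 5, 0) = (3) + (-10) + (0) + (50) + (0) + (0) + (250) + (0) + (0) = 293.
Reducing mod 7: 293 ≡ 6 (mod 7).
Since F(a, b, c) ≡ 6 ≠ 0 (mod 7), P does NOT lie on the curve.


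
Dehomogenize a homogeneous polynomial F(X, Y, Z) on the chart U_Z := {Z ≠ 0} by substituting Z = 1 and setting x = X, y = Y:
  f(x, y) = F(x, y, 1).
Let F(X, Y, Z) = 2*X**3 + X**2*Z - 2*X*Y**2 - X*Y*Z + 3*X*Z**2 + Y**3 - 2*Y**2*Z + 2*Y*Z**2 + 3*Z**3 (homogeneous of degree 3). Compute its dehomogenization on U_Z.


f(x, y) = 2*x**3 + x**2 - 2*x*y**2 - x*y + 3*x + y**3 - 2*y**2 + 2*y + 3

On U_Z we set Z = 1. Each monomial c·X^i·Y^j·Z^k in F becomes c·x^i·y^j·1^k = c·x^i·y^j.
Substituting Z = 1: F(X, Y, 1) = 2*x**3 + x**2 - 2*x*y**2 - x*y + 3*x + y**3 - 2*y**2 + 2*y + 3.
Note: deg(f) ≤ deg(F) = 3; strict inequality happens when F is divisible by Z (lost terms).


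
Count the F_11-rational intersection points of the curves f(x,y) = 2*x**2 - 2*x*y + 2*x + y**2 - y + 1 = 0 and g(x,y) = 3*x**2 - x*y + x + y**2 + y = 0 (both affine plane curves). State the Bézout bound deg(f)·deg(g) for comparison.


Common zeros: {(3, 10)}; count = 1; Bézout bound = 4.

deg(f) = 2, deg(g) = 2, so Bézout bound = 4.
Scan x ∈ F_11. For each x, list the y ∈ F_11 with f(x, y) ≡ 0 and those with g(x, y) ≡ 0 (mod 11); the common zeros in that column are the intersection.
  x = 0: f ≡ 0 at y ∈ ∅; g ≡ 0 at y ∈ {0, 10}; common: ∅.
  x = 1: f ≡ 0 at y ∈ {7}; g ≡ 0 at y ∈ ∅; common: ∅.
  x = 2: f ≡ 0 at y ∈ ∅; g ≡ 0 at y ∈ {6}; common: ∅.
  x = 3: f ≡ 0 at y ∈ {8, 10}; g ≡ 0 at y ∈ {3, 10}; common: {10}.
  x = 4: f ≡ 0 at y ∈ {1, 8}; g ≡ 0 at y ∈ ∅; common: ∅.
  x = 5: f ≡ 0 at y ∈ {4, 7}; g ≡ 0 at y ∈ {1, 3}; common: ∅.
  x = 6: f ≡ 0 at y ∈ {3, 10}; g ≡ 0 at y ∈ {1, 4}; common: ∅.
  x = 7: f ≡ 0 at y ∈ {1, 3}; g ≡ 0 at y ∈ {0, 6}; common: ∅.
  x = 8: f ≡ 0 at y ∈ ∅; g ≡ 0 at y ∈ ∅; common: ∅.
  x = 9: f ≡ 0 at y ∈ {4}; g ≡ 0 at y ∈ ∅; common: ∅.
  x = 10: f ≡ 0 at y ∈ ∅; g ≡ 0 at y ∈ ∅; common: ∅.
Collecting: common zeros = {(3, 10)}, so the count is 1.
Comparison with the Bézout bound: 1 ≤ 4 = deg(f)·deg(g), as expected for curves with no common component (the affine F_11-count falls short of the bound because intersections may lie at infinity, over extension fields, or carry multiplicity).
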